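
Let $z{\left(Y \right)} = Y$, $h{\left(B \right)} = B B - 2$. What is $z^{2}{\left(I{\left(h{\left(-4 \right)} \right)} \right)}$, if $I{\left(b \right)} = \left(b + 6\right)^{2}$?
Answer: $160000$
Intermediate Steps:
$h{\left(B \right)} = -2 + B^{2}$ ($h{\left(B \right)} = B^{2} - 2 = -2 + B^{2}$)
$I{\left(b \right)} = \left(6 + b\right)^{2}$
$z^{2}{\left(I{\left(h{\left(-4 \right)} \right)} \right)} = \left(\left(6 - \left(2 - \left(-4\right)^{2}\right)\right)^{2}\right)^{2} = \left(\left(6 + \left(-2 + 16\right)\right)^{2}\right)^{2} = \left(\left(6 + 14\right)^{2}\right)^{2} = \left(20^{2}\right)^{2} = 400^{2} = 160000$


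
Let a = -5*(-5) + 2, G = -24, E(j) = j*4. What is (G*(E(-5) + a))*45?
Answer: -7560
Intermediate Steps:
E(j) = 4*j
a = 27 (a = 25 + 2 = 27)
(G*(E(-5) + a))*45 = -24*(4*(-5) + 27)*45 = -24*(-20 + 27)*45 = -24*7*45 = -168*45 = -7560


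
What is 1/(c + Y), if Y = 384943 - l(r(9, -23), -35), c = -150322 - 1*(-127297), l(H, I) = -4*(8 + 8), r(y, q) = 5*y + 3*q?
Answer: 1/361982 ≈ 2.7626e-6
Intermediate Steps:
r(y, q) = 3*q + 5*y
l(H, I) = -64 (l(H, I) = -4*16 = -64)
c = -23025 (c = -150322 + 127297 = -23025)
Y = 385007 (Y = 384943 - 1*(-64) = 384943 + 64 = 385007)
1/(c + Y) = 1/(-23025 + 385007) = 1/361982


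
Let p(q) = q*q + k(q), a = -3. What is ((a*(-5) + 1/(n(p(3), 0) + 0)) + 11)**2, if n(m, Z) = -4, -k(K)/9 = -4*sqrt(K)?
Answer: 10609/16 ≈ 663.06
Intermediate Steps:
k(K) = 36*sqrt(K) (k(K) = -(-36)*sqrt(K) = 36*sqrt(K))
p(q) = q**2 + 36*sqrt(q) (p(q) = q*q + 36*sqrt(q) = q**2 + 36*sqrt(q))
((a*(-5) + 1/(n(p(3), 0) + 0)) + 11)**2 = ((-3*(-5) + 1/(-4 + 0)) + 11)**2 = ((15 + 1/(-4)) + 11)**2 = ((15 - 1/4) + 11)**2 = (59/4 + 11)**2 = (103/4)**2 = 10609/16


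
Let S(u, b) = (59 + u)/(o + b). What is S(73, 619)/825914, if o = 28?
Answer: 66/267183179 ≈ 2.4702e-7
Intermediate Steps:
S(u, b) = (59 + u)/(28 + b)
S(73, 619)/825914 = ((59 + 73)/(28 + 619))/825914 = (132/647)*(1/825914) = 66/267183179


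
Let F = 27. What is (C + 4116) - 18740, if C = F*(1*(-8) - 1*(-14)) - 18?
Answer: -14480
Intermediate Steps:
C = 144 (C = 27*(1*(-8) - 1*(-14)) - 18 = 27*(-8 + 14) - 18 = 27*6 - 18 = 162 - 18 = 144)
(C + 4116) - 18740 = (144 + 4116) - 18740 = 4260 - 18740 = -14480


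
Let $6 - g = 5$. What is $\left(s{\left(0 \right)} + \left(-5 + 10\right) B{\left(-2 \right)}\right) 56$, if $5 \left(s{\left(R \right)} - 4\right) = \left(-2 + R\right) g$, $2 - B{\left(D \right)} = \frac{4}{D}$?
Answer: $\frac{6608}{5} \approx 1321.6$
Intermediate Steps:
$g = 1$ ($g = 6 - 5 = 1$)
$B{\left(D \right)} = 2 - \frac{4}{D}$
$s{\left(R \right)} = \frac{18}{5} + \frac{R}{5}$ ($s{\left(R \right)} = 4 + \frac{\left(-2 + R\right) 1}{5} = 4 + \frac{-2 + R}{5} = 4 + \left(- \frac{2}{5} + \frac{R}{5}\right) = \frac{18}{5} + \frac{R}{5}$)
$\left(s{\left(0 \right)} + \left(-5 + 10\right) B{\left(-2 \right)}\right) 56 = \left(\left(\frac{18}{5} + \frac{1}{5} \cdot 0\right) + \left(-5 + 10\right) \left(2 - \frac{4}{-2}\right)\right) 56 = \left(\left(\frac{18}{5} + 0\right) + 5 \left(2 - -2\right)\right) 56 = \left(\frac{18}{5} + 5 \left(2 + 2\right)\right) 56 = \left(\frac{18}{5} + 5 \cdot 4\right) 56 = \left(\frac{18}{5} + 20\right) 56 = \frac{118}{5} \cdot 56 = \frac{6608}{5}$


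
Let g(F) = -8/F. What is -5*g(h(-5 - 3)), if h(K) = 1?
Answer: 40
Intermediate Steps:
-5*g(h(-5 - 3)) = -(-40)/1 = -(-40) = -5*(-8) = 40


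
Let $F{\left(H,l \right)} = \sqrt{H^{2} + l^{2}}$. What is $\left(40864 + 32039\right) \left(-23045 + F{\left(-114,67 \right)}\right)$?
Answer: $-1680049635 + 72903 \sqrt{17485} \approx -1.6704 \cdot 10^{9}$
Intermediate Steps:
$\left(40864 + 32039\right) \left(-23045 + F{\left(-114,67 \right)}\right) = \left(40864 + 32039\right) \left(-23045 + \sqrt{\left(-114\right)^{2} + 67^{2}}\right) = 72903 \left(-23045 + \sqrt{12996 + 4489}\right) = 72903 \left(-23045 + \sqrt{17485}\right) = -1680049635 + 72903 \sqrt{17485}$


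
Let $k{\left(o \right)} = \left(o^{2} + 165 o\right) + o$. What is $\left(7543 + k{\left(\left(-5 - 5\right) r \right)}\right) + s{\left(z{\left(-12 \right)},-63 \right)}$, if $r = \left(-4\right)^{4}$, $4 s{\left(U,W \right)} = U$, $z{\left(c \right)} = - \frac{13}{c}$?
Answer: $\frac{294536797}{48} \approx 6.1362 \cdot 10^{6}$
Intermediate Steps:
$s{\left(U,W \right)} = \frac{U}{4}$
$r = 256$
$k{\left(o \right)} = o^{2} + 166 o$
$\left(7543 + k{\left(\left(-5 - 5\right) r \right)}\right) + s{\left(z{\left(-12 \right)},-63 \right)} = \left(7543 + \left(-5 - 5\right) 256 \left(166 + \left(-5 - 5\right) 256\right)\right) + \frac{\left(-13\right) \frac{1}{-12}}{4} = \left(7543 + \left(-10\right) 256 \left(166 - 2560\right)\right) + \frac{\left(-13\right) \left(- \frac{1}{12}\right)}{4} = \left(7543 - 2560 \left(166 - 2560\right)\right) + \frac{1}{4} \cdot \frac{13}{12} = \left(7543 - -6128640\right) + \frac{13}{48} = \left(7543 + 6128640\right) + \frac{13}{48} = 6136183 + \frac{13}{48} = \frac{294536797}{48}$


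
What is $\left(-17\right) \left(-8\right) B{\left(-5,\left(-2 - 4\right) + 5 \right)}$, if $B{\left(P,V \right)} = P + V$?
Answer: $-816$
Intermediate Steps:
$\left(-17\right) \left(-8\right) B{\left(-5,\left(-2 - 4\right) + 5 \right)} = \left(-17\right) \left(-8\right) \left(-5 + \left(\left(-2 - 4\right) + 5\right)\right) = 136 \left(-5 + \left(-6 + 5\right)\right) = 136 \left(-5 - 1\right) = 136 \left(-6\right) = -816$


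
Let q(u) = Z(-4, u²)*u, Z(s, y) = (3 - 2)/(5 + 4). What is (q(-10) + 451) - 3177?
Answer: -24544/9 ≈ -2727.1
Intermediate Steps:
Z(s, y) = ⅑ (Z(s, y) = 1/9 = 1*(⅑) = ⅑)
q(u) = u/9
(q(-10) + 451) - 3177 = ((⅑)*(-10) + 451) - 3177 = (-10/9 + 451) - 3177 = 4049/9 - 3177 = -24544/9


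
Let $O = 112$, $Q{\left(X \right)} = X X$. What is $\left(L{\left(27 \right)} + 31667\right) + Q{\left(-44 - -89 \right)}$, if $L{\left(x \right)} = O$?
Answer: $33804$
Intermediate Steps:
$Q{\left(X \right)} = X^{2}$
$L{\left(x \right)} = 112$
$\left(L{\left(27 \right)} + 31667\right) + Q{\left(-44 - -89 \right)} = \left(112 + 31667\right) + \left(-44 - -89\right)^{2} = 31779 + \left(-44 + 89\right)^{2} = 31779 + 45^{2} = 31779 + 2025 = 33804$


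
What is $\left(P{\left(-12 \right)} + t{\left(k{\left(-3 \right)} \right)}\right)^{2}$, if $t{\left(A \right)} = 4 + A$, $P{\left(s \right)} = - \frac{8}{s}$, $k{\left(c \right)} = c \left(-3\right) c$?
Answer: $\frac{4489}{9} \approx 498.78$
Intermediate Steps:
$k{\left(c \right)} = - 3 c^{2}$ ($k{\left(c \right)} = - 3 c c = - 3 c^{2}$)
$\left(P{\left(-12 \right)} + t{\left(k{\left(-3 \right)} \right)}\right)^{2} = \left(- \frac{8}{-12} + \left(4 - 3 \left(-3\right)^{2}\right)\right)^{2} = \left(\left(-8\right) \left(- \frac{1}{12}\right) + \left(4 - 27\right)\right)^{2} = \left(\frac{2}{3} + \left(4 - 27\right)\right)^{2} = \left(\frac{2}{3} - 23\right)^{2} = \left(- \frac{67}{3}\right)^{2} = \frac{4489}{9}$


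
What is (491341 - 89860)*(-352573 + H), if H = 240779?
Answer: -44883166914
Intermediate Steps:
(491341 - 89860)*(-352573 + H) = (491341 - 89860)*(-352573 + 240779) = 401481*(-111794) = -44883166914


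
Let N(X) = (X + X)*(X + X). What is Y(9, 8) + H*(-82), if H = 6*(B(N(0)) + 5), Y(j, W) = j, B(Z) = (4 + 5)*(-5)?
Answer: 19689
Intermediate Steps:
N(X) = 4*X² (N(X) = (2*X)*(2*X) = 4*X²)
B(Z) = -45 (B(Z) = 9*(-5) = -45)
H = -240 (H = 6*(-45 + 5) = 6*(-40) = -240)
Y(9, 8) + H*(-82) = 9 - 240*(-82) = 9 + 19680 = 19689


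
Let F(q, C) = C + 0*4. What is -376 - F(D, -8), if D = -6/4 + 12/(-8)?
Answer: -368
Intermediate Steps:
D = -3 (D = -6*¼ + 12*(-⅛) = -3/2 - 3/2 = -3)
F(q, C) = C (F(q, C) = C + 0 = C)
-376 - F(D, -8) = -376 - 1*(-8) = -376 + 8 = -368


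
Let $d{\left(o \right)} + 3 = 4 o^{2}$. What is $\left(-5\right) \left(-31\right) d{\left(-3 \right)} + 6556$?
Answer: $11671$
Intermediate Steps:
$d{\left(o \right)} = -3 + 4 o^{2}$
$\left(-5\right) \left(-31\right) d{\left(-3 \right)} + 6556 = \left(-5\right) \left(-31\right) \left(-3 + 4 \left(-3\right)^{2}\right) + 6556 = 155 \left(-3 + 4 \cdot 9\right) + 6556 = 155 \left(-3 + 36\right) + 6556 = 155 \cdot 33 + 6556 = 5115 + 6556 = 11671$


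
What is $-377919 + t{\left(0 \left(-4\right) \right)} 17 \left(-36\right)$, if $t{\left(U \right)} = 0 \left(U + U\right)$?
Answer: $-377919$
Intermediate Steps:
$t{\left(U \right)} = 0$ ($t{\left(U \right)} = 0 \cdot 2 U = 0$)
$-377919 + t{\left(0 \left(-4\right) \right)} 17 \left(-36\right) = -377919 + 0 \cdot 17 \left(-36\right) = -377919 + 0 \left(-36\right) = -377919 + 0 = -377919$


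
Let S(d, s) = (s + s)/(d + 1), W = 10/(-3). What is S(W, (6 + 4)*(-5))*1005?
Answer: 301500/7 ≈ 43071.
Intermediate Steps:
W = -10/3 (W = 10*(-⅓) = -10/3 ≈ -3.3333)
S(d, s) = 2*s/(1 + d) (S(d, s) = (2*s)/(1 + d) = 2*s/(1 + d))
S(W, (6 + 4)*(-5))*1005 = (2*((6 + 4)*(-5))/(1 - 10/3))*1005 = (2*(10*(-5))/(-7/3))*1005 = (2*(-50)*(-3/7))*1005 = (300/7)*1005 = 301500/7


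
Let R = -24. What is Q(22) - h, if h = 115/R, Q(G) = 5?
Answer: 235/24 ≈ 9.7917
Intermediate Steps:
h = -115/24 (h = 115/(-24) = 115*(-1/24) = -115/24 ≈ -4.7917)
Q(22) - h = 5 - 1*(-115/24) = 5 + 115/24 = 235/24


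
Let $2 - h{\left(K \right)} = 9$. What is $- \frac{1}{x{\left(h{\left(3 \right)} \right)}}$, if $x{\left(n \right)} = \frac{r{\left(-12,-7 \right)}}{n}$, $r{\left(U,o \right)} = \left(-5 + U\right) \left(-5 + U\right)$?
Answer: $\frac{7}{289} \approx 0.024221$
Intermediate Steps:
$r{\left(U,o \right)} = \left(-5 + U\right)^{2}$
$h{\left(K \right)} = -7$ ($h{\left(K \right)} = 2 - 9 = -7$)
$x{\left(n \right)} = \frac{289}{n}$ ($x{\left(n \right)} = \frac{\left(-5 - 12\right)^{2}}{n} = \frac{\left(-17\right)^{2}}{n} = \frac{289}{n}$)
$- \frac{1}{x{\left(h{\left(3 \right)} \right)}} = - \frac{1}{289 \frac{1}{-7}} = - \frac{1}{289 \left(- \frac{1}{7}\right)} = - \frac{1}{- \frac{289}{7}} = \left(-1\right) \left(- \frac{7}{289}\right) = \frac{7}{289}$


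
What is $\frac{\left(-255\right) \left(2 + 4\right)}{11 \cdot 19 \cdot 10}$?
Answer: $- \frac{153}{209} \approx -0.73206$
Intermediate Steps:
$\frac{\left(-255\right) \left(2 + 4\right)}{11 \cdot 19 \cdot 10} = \frac{\left(-255\right) 6}{209 \cdot 10} = - \frac{1530}{2090} = \left(-1530\right) \frac{1}{2090} = - \frac{153}{209}$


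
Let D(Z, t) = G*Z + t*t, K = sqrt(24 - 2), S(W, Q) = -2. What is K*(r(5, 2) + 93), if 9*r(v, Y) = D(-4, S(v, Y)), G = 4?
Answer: 275*sqrt(22)/3 ≈ 429.95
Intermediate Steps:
K = sqrt(22) ≈ 4.6904
D(Z, t) = t**2 + 4*Z (D(Z, t) = 4*Z + t*t = 4*Z + t**2 = t**2 + 4*Z)
r(v, Y) = -4/3 (r(v, Y) = ((-2)**2 + 4*(-4))/9 = (4 - 16)/9 = (1/9)*(-12) = -4/3)
K*(r(5, 2) + 93) = sqrt(22)*(-4/3 + 93) = sqrt(22)*(275/3) = 275*sqrt(22)/3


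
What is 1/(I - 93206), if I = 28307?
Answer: -1/64899 ≈ -1.5409e-5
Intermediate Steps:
1/(I - 93206) = 1/(28307 - 93206) = 1/(-64899) = -1/64899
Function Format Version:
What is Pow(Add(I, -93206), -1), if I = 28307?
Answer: Rational(-1, 64899) ≈ -1.5409e-5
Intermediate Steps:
Pow(Add(I, -93206), -1) = Pow(Add(28307, -93206), -1) = Pow(-64899, -1) = Rational(-1, 64899)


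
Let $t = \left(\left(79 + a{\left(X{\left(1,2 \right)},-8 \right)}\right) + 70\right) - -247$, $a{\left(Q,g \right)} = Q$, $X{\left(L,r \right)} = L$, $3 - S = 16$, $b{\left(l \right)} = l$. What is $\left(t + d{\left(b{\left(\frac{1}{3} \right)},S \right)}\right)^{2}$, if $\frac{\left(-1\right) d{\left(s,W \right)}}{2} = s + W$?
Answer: $\frac{1605289}{9} \approx 1.7837 \cdot 10^{5}$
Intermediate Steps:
$S = -13$ ($S = 3 - 16 = -13$)
$d{\left(s,W \right)} = - 2 W - 2 s$ ($d{\left(s,W \right)} = - 2 \left(s + W\right) = - 2 \left(W + s\right) = - 2 W - 2 s$)
$t = 397$ ($t = \left(\left(79 + 1\right) + 70\right) - -247 = \left(80 + 70\right) + 247 = 150 + 247 = 397$)
$\left(t + d{\left(b{\left(\frac{1}{3} \right)},S \right)}\right)^{2} = \left(397 - \left(-26 + \frac{2}{3}\right)\right)^{2} = \left(397 + \left(26 - \frac{2}{3}\right)\right)^{2} = \left(397 + \frac{76}{3}\right)^{2} = \left(\frac{1267}{3}\right)^{2} = \frac{1605289}{9}$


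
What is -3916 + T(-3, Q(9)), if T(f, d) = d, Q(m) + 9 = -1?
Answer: -3926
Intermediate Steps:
Q(m) = -10 (Q(m) = -9 - 1 = -10)
-3916 + T(-3, Q(9)) = -3916 - 10 = -3926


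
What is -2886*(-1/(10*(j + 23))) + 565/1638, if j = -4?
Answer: 2417309/155610 ≈ 15.534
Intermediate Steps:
-2886*(-1/(10*(j + 23))) + 565/1638 = -2886*(-1/(10*(-4 + 23))) + 565/1638 = -2886/(19*(-10)) + 565*(1/1638) = -2886/(-190) + 565/1638 = -2886*(-1/190) + 565/1638 = 1443/95 + 565/1638 = 2417309/155610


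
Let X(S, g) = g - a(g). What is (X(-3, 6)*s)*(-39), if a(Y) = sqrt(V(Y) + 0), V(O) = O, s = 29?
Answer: -6786 + 1131*sqrt(6) ≈ -4015.6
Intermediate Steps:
a(Y) = sqrt(Y) (a(Y) = sqrt(Y + 0) = sqrt(Y))
X(S, g) = g - sqrt(g)
(X(-3, 6)*s)*(-39) = ((6 - sqrt(6))*29)*(-39) = (174 - 29*sqrt(6))*(-39) = -6786 + 1131*sqrt(6)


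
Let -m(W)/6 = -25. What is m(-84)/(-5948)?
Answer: -75/2974 ≈ -0.025219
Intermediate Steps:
m(W) = 150 (m(W) = -6*(-25) = 150)
m(-84)/(-5948) = 150/(-5948) = 150*(-1/5948) = -75/2974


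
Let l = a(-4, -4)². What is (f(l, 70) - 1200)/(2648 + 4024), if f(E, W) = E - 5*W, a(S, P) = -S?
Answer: -767/3336 ≈ -0.22992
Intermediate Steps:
l = 16 (l = (-1*(-4))² = 4² = 16)
(f(l, 70) - 1200)/(2648 + 4024) = ((16 - 5*70) - 1200)/(2648 + 4024) = ((16 - 350) - 1200)/6672 = (-334 - 1200)*(1/6672) = -1534*1/6672 = -767/3336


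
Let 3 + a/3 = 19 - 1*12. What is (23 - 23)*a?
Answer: 0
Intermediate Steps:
a = 12 (a = -9 + 3*(19 - 1*12) = -9 + 3*(19 - 12) = -9 + 3*7 = -9 + 21 = 12)
(23 - 23)*a = (23 - 23)*12 = 0*12 = 0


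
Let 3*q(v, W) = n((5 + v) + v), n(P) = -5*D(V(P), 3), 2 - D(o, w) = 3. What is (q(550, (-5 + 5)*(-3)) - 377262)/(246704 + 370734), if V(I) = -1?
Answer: -1131781/1852314 ≈ -0.61101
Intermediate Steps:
D(o, w) = -1 (D(o, w) = 2 - 1*3 = 2 - 3 = -1)
n(P) = 5 (n(P) = -5*(-1) = 5)
q(v, W) = 5/3 (q(v, W) = (⅓)*5 = 5/3)
(q(550, (-5 + 5)*(-3)) - 377262)/(246704 + 370734) = (5/3 - 377262)/(246704 + 370734) = -1131781/3/617438 = -1131781/3*1/617438 = -1131781/1852314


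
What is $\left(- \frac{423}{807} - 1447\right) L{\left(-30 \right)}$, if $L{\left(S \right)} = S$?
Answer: $\frac{11681520}{269} \approx 43426.0$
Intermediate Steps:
$\left(- \frac{423}{807} - 1447\right) L{\left(-30 \right)} = \left(- \frac{423}{807} - 1447\right) \left(-30\right) = \left(\left(-423\right) \frac{1}{807} - 1447\right) \left(-30\right) = \left(- \frac{141}{269} - 1447\right) \left(-30\right) = \left(- \frac{389384}{269}\right) \left(-30\right) = \frac{11681520}{269}$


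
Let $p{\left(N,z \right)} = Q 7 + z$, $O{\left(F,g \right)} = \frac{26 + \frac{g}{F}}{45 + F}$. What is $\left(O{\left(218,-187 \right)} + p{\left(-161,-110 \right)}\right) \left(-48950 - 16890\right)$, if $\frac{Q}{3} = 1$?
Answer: $\frac{167801305400}{28667} \approx 5.8535 \cdot 10^{6}$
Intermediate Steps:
$Q = 3$ ($Q = 3 \cdot 1 = 3$)
$O{\left(F,g \right)} = \frac{26 + \frac{g}{F}}{45 + F}$
$p{\left(N,z \right)} = 21 + z$ ($p{\left(N,z \right)} = 3 \cdot 7 + z = 21 + z$)
$\left(O{\left(218,-187 \right)} + p{\left(-161,-110 \right)}\right) \left(-48950 - 16890\right) = \left(\frac{-187 + 26 \cdot 218}{218 \left(45 + 218\right)} + \left(21 - 110\right)\right) \left(-48950 - 16890\right) = \left(\frac{-187 + 5668}{218 \cdot 263} - 89\right) \left(-65840\right) = \left(\frac{1}{218} \cdot \frac{1}{263} \cdot 5481 - 89\right) \left(-65840\right) = \left(\frac{5481}{57334} - 89\right) \left(-65840\right) = \left(- \frac{5097245}{57334}\right) \left(-65840\right) = \frac{167801305400}{28667}$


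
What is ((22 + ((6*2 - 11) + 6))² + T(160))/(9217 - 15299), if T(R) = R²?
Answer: -26441/6082 ≈ -4.3474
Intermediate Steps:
((22 + ((6*2 - 11) + 6))² + T(160))/(9217 - 15299) = ((22 + ((6*2 - 11) + 6))² + 160²)/(9217 - 15299) = ((22 + ((12 - 11) + 6))² + 25600)/(-6082) = ((22 + (1 + 6))² + 25600)*(-1/6082) = ((22 + 7)² + 25600)*(-1/6082) = (29² + 25600)*(-1/6082) = (841 + 25600)*(-1/6082) = 26441*(-1/6082) = -26441/6082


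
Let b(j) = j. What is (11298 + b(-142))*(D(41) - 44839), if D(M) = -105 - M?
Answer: -501852660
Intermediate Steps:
(11298 + b(-142))*(D(41) - 44839) = (11298 - 142)*((-105 - 1*41) - 44839) = 11156*((-105 - 41) - 44839) = 11156*(-146 - 44839) = 11156*(-44985) = -501852660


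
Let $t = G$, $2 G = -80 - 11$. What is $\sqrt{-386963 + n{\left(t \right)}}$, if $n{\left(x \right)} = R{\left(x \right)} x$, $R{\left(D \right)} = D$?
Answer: $\frac{i \sqrt{1539571}}{2} \approx 620.4 i$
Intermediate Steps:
$G = - \frac{91}{2}$ ($G = \frac{-80 - 11}{2} = \frac{1}{2} \left(-91\right) = - \frac{91}{2} \approx -45.5$)
$t = - \frac{91}{2} \approx -45.5$
$n{\left(x \right)} = x^{2}$ ($n{\left(x \right)} = x x = x^{2}$)
$\sqrt{-386963 + n{\left(t \right)}} = \sqrt{-386963 + \left(- \frac{91}{2}\right)^{2}} = \sqrt{-386963 + \frac{8281}{4}} = \sqrt{- \frac{1539571}{4}} = \frac{i \sqrt{1539571}}{2}$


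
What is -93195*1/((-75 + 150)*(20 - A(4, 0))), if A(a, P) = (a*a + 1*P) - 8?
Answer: -2071/20 ≈ -103.55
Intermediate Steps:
A(a, P) = -8 + P + a² (A(a, P) = (a² + P) - 8 = (P + a²) - 8 = -8 + P + a²)
-93195*1/((-75 + 150)*(20 - A(4, 0))) = -93195*1/((-75 + 150)*(20 - (-8 + 0 + 4²))) = -93195*1/(75*(20 - (-8 + 0 + 16))) = -93195*1/(75*(20 - 1*8)) = -93195*1/(75*(20 - 8)) = -93195/(75*12) = -93195/900 = -93195*1/900 = -2071/20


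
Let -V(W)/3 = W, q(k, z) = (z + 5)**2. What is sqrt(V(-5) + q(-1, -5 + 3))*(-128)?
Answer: -256*sqrt(6) ≈ -627.07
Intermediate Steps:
q(k, z) = (5 + z)**2
V(W) = -3*W
sqrt(V(-5) + q(-1, -5 + 3))*(-128) = sqrt(-3*(-5) + (5 + (-5 + 3))**2)*(-128) = sqrt(15 + (5 - 2)**2)*(-128) = sqrt(15 + 3**2)*(-128) = sqrt(15 + 9)*(-128) = sqrt(24)*(-128) = (2*sqrt(6))*(-128) = -256*sqrt(6)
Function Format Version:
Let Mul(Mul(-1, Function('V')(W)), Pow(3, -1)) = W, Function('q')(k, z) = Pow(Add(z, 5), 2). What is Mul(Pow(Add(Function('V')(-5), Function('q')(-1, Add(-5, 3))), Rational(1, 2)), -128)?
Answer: Mul(-256, Pow(6, Rational(1, 2))) ≈ -627.07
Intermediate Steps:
Function('q')(k, z) = Pow(Add(5, z), 2)
Function('V')(W) = Mul(-3, W)
Mul(Pow(Add(Function('V')(-5), Function('q')(-1, Add(-5, 3))), Rational(1, 2)), -128) = Mul(Pow(Add(Mul(-3, -5), Pow(Add(5, Add(-5, 3)), 2)), Rational(1, 2)), -128) = Mul(Pow(Add(15, Pow(Add(5, -2), 2)), Rational(1, 2)), -128) = Mul(Pow(Add(15, Pow(3, 2)), Rational(1, 2)), -128) = Mul(Pow(Add(15, 9), Rational(1, 2)), -128) = Mul(Pow(24, Rational(1, 2)), -128) = Mul(Mul(2, Pow(6, Rational(1, 2))), -128) = Mul(-256, Pow(6, Rational(1, 2)))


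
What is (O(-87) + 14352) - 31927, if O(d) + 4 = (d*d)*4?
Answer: 12697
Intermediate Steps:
O(d) = -4 + 4*d**2 (O(d) = -4 + (d*d)*4 = -4 + d**2*4 = -4 + 4*d**2)
(O(-87) + 14352) - 31927 = ((-4 + 4*(-87)**2) + 14352) - 31927 = ((-4 + 4*7569) + 14352) - 31927 = ((-4 + 30276) + 14352) - 31927 = (30272 + 14352) - 31927 = 44624 - 31927 = 12697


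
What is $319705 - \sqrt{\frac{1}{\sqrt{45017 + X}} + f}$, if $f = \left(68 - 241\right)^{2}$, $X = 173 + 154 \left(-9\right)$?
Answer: $319705 - \frac{\sqrt{14356869590116 + 21902 \sqrt{10951}}}{21902} \approx 3.1953 \cdot 10^{5}$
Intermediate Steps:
$X = -1213$ ($X = 173 - 1386 = -1213$)
$f = 29929$ ($f = \left(-173\right)^{2} = 29929$)
$319705 - \sqrt{\frac{1}{\sqrt{45017 + X}} + f} = 319705 - \sqrt{\frac{1}{\sqrt{45017 - 1213}} + 29929} = 319705 - \sqrt{\frac{1}{\sqrt{43804}} + 29929} = 319705 - \sqrt{\frac{1}{2 \sqrt{10951}} + 29929} = 319705 - \sqrt{\frac{\sqrt{10951}}{21902} + 29929} = 319705 - \sqrt{29929 + \frac{\sqrt{10951}}{21902}}$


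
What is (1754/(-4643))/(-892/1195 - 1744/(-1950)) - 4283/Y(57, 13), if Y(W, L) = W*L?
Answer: -494147717171/59292939342 ≈ -8.3340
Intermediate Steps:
Y(W, L) = L*W
(1754/(-4643))/(-892/1195 - 1744/(-1950)) - 4283/Y(57, 13) = (1754/(-4643))/(-892/1195 - 1744/(-1950)) - 4283/(13*57) = (1754*(-1/4643))/(-892*1/1195 - 1744*(-1/1950)) - 4283/741 = -1754/(4643*(-892/1195 + 872/975)) - 4283*1/741 = -1754/(4643*34468/233025) - 4283/741 = -1754/4643*233025/34468 - 4283/741 = -204362925/80017462 - 4283/741 = -494147717171/59292939342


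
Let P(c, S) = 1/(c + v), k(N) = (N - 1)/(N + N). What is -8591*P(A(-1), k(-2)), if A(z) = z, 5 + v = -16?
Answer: 781/2 ≈ 390.50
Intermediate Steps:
v = -21 (v = -5 - 16 = -21)
k(N) = (-1 + N)/(2*N) (k(N) = (-1 + N)/((2*N)) = (-1 + N)*(1/(2*N)) = (-1 + N)/(2*N))
P(c, S) = 1/(-21 + c) (P(c, S) = 1/(c - 21) = 1/(-21 + c))
-8591*P(A(-1), k(-2)) = -8591/(-21 - 1) = -8591/(-22) = -8591*(-1/22) = 781/2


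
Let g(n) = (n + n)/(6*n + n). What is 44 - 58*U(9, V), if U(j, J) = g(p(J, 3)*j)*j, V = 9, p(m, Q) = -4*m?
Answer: -736/7 ≈ -105.14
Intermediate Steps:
g(n) = 2/7 (g(n) = (2*n)/((7*n)) = (2*n)*(1/(7*n)) = 2/7)
U(j, J) = 2*j/7
44 - 58*U(9, V) = 44 - 116*9/7 = 44 - 58*18/7 = 44 - 1044/7 = -736/7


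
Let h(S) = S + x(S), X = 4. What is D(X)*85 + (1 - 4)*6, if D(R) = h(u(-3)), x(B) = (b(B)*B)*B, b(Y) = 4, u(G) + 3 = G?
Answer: 11712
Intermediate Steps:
u(G) = -3 + G
x(B) = 4*B² (x(B) = (4*B)*B = 4*B²)
h(S) = S + 4*S²
D(R) = 138 (D(R) = (-3 - 3)*(1 + 4*(-3 - 3)) = -6*(1 + 4*(-6)) = -6*(1 - 24) = -6*(-23) = 138)
D(X)*85 + (1 - 4)*6 = 138*85 + (1 - 4)*6 = 11730 - 3*6 = 11730 - 18 = 11712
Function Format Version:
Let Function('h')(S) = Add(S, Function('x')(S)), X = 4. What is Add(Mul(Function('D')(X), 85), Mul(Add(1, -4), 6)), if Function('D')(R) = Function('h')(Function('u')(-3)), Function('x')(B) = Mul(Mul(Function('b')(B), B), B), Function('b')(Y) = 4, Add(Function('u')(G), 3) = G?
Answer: 11712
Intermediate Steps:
Function('u')(G) = Add(-3, G)
Function('x')(B) = Mul(4, Pow(B, 2)) (Function('x')(B) = Mul(Mul(4, B), B) = Mul(4, Pow(B, 2)))
Function('h')(S) = Add(S, Mul(4, Pow(S, 2)))
Function('D')(R) = 138 (Function('D')(R) = Mul(Add(-3, -3), Add(1, Mul(4, Add(-3, -3)))) = Mul(-6, Add(1, Mul(4, -6))) = Mul(-6, Add(1, -24)) = Mul(-6, -23) = 138)
Add(Mul(Function('D')(X), 85), Mul(Add(1, -4), 6)) = Add(Mul(138, 85), Mul(Add(1, -4), 6)) = Add(11730, Mul(-3, 6)) = Add(11730, -18) = 11712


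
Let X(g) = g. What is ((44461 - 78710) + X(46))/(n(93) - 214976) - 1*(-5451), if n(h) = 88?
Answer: 1171388691/214888 ≈ 5451.2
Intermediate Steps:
((44461 - 78710) + X(46))/(n(93) - 214976) - 1*(-5451) = ((44461 - 78710) + 46)/(88 - 214976) - 1*(-5451) = (-34249 + 46)/(-214888) + 5451 = -34203*(-1/214888) + 5451 = 34203/214888 + 5451 = 1171388691/214888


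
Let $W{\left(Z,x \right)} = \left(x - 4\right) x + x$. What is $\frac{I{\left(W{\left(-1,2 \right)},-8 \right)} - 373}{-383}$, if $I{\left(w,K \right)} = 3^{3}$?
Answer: $\frac{346}{383} \approx 0.90339$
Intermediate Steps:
$W{\left(Z,x \right)} = x + x \left(-4 + x\right)$ ($W{\left(Z,x \right)} = \left(x - 4\right) x + x = \left(-4 + x\right) x + x = x \left(-4 + x\right) + x = x + x \left(-4 + x\right)$)
$I{\left(w,K \right)} = 27$
$\frac{I{\left(W{\left(-1,2 \right)},-8 \right)} - 373}{-383} = \frac{27 - 373}{-383} = \left(-346\right) \left(- \frac{1}{383}\right) = \frac{346}{383}$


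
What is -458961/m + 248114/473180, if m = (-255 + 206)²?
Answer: -108287722133/568052590 ≈ -190.63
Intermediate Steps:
m = 2401 (m = (-49)² = 2401)
-458961/m + 248114/473180 = -458961/2401 + 248114/473180 = -458961*1/2401 + 248114*(1/473180) = -458961/2401 + 124057/236590 = -108287722133/568052590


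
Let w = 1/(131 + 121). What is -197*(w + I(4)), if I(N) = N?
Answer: -198773/252 ≈ -788.78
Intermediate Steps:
w = 1/252 ≈ 0.0039683
-197*(w + I(4)) = -197*(1/252 + 4) = -197*1009/252 = -198773/252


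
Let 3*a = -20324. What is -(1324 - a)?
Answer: -24296/3 ≈ -8098.7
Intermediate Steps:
a = -20324/3 (a = (⅓)*(-20324) = -20324/3 ≈ -6774.7)
-(1324 - a) = -(1324 - 1*(-20324/3)) = -(1324 + 20324/3) = -1*24296/3 = -24296/3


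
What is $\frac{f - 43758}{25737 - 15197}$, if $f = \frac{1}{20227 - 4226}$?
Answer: $- \frac{700171757}{168650540} \approx -4.1516$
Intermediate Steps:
$f = \frac{1}{16001} \approx 6.2496 \cdot 10^{-5}$
$\frac{f - 43758}{25737 - 15197} = \frac{\frac{1}{16001} - 43758}{25737 - 15197} = - \frac{700171757}{16001 \cdot 10540} = \left(- \frac{700171757}{16001}\right) \frac{1}{10540} = - \frac{700171757}{168650540}$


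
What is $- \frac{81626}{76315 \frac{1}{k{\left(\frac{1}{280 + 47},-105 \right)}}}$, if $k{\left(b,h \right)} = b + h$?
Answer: $\frac{2802547084}{24955005} \approx 112.3$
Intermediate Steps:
$- \frac{81626}{76315 \frac{1}{k{\left(\frac{1}{280 + 47},-105 \right)}}} = - \frac{81626}{76315 \frac{1}{\frac{1}{280 + 47} - 105}} = - \frac{81626}{76315 \frac{1}{\frac{1}{327} - 105}} = - \frac{81626}{76315 \frac{1}{- \frac{34334}{327}}} = - \frac{81626}{76315 \left(- \frac{327}{34334}\right)} = - \frac{81626}{- \frac{24955005}{34334}} = \left(-81626\right) \left(- \frac{34334}{24955005}\right) = \frac{2802547084}{24955005}$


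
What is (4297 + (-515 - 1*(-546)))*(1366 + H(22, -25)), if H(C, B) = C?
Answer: 6007264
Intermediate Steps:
(4297 + (-515 - 1*(-546)))*(1366 + H(22, -25)) = (4297 + (-515 - 1*(-546)))*(1366 + 22) = (4297 + (-515 + 546))*1388 = (4297 + 31)*1388 = 4328*1388 = 6007264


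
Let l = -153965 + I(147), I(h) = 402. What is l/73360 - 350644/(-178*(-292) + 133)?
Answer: -33725258207/3822716240 ≈ -8.8223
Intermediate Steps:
l = -153563 (l = -153965 + 402 = -153563)
l/73360 - 350644/(-178*(-292) + 133) = -153563/73360 - 350644/(-178*(-292) + 133) = -153563*1/73360 - 350644/(51976 + 133) = -153563/73360 - 350644/52109 = -33725258207/3822716240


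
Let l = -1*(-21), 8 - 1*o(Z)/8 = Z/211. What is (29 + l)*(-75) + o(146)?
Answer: -778914/211 ≈ -3691.5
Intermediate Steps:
o(Z) = 64 - 8*Z/211
l = 21
(29 + l)*(-75) + o(146) = (29 + 21)*(-75) + (64 - 8/211*146) = 50*(-75) + (64 - 1168/211) = -3750 + 12336/211 = -778914/211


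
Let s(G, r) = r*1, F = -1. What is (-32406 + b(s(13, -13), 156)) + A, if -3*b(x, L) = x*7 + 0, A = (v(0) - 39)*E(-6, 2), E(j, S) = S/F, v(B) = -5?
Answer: -96863/3 ≈ -32288.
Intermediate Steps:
E(j, S) = -S (E(j, S) = S/(-1) = S*(-1) = -S)
s(G, r) = r
A = 88 (A = (-5 - 39)*(-1*2) = -44*(-2) = 88)
b(x, L) = -7*x/3 (b(x, L) = -(x*7 + 0)/3 = -(7*x + 0)/3 = -7*x/3)
(-32406 + b(s(13, -13), 156)) + A = (-32406 - 7/3*(-13)) + 88 = (-32406 + 91/3) + 88 = -97127/3 + 88 = -96863/3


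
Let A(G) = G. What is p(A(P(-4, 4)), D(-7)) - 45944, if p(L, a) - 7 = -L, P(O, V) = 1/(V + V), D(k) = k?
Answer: -367497/8 ≈ -45937.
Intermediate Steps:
P(O, V) = 1/(2*V)
p(L, a) = 7 - L
p(A(P(-4, 4)), D(-7)) - 45944 = (7 - 1/(2*4)) - 45944 = (7 - 1*⅛) - 45944 = (7 - ⅛) - 45944 = 55/8 - 45944 = -367497/8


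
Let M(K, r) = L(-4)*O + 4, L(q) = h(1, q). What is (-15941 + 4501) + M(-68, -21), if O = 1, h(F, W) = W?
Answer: -11440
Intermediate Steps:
L(q) = q
M(K, r) = 0 (M(K, r) = -4*1 + 4 = -4 + 4 = 0)
(-15941 + 4501) + M(-68, -21) = (-15941 + 4501) + 0 = -11440 + 0 = -11440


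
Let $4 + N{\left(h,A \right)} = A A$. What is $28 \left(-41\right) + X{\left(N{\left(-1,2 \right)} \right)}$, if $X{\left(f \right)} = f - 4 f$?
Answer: $-1148$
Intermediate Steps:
$N{\left(h,A \right)} = -4 + A^{2}$ ($N{\left(h,A \right)} = -4 + A A = -4 + A^{2}$)
$X{\left(f \right)} = - 3 f$
$28 \left(-41\right) + X{\left(N{\left(-1,2 \right)} \right)} = 28 \left(-41\right) - 3 \left(-4 + 2^{2}\right) = -1148 - 3 \left(-4 + 4\right) = -1148 - 0 = -1148 + 0 = -1148$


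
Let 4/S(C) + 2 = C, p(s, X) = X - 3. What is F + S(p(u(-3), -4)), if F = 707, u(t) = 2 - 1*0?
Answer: 6359/9 ≈ 706.56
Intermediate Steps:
u(t) = 2 (u(t) = 2 + 0 = 2)
p(s, X) = -3 + X
S(C) = 4/(-2 + C)
F + S(p(u(-3), -4)) = 707 + 4/(-2 + (-3 - 4)) = 707 + 4/(-2 - 7) = 707 + 4/(-9) = 707 + 4*(-⅑) = 707 - 4/9 = 6359/9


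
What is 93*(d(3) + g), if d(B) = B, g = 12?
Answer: 1395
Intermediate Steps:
93*(d(3) + g) = 93*(3 + 12) = 93*15 = 1395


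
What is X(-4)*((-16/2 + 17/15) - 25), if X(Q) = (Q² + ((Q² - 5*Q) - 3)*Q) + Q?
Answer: 3824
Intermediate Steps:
X(Q) = Q + Q² + Q*(-3 + Q² - 5*Q) (X(Q) = (Q² + (-3 + Q² - 5*Q)*Q) + Q = (Q² + Q*(-3 + Q² - 5*Q)) + Q = Q + Q² + Q*(-3 + Q² - 5*Q))
X(-4)*((-16/2 + 17/15) - 25) = (-4*(-2 + (-4)² - 4*(-4)))*((-16/2 + 17/15) - 25) = (-4*(-2 + 16 + 16))*((-16*½ + 17*(1/15)) - 25) = (-4*30)*((-8 + 17/15) - 25) = -120*(-103/15 - 25) = -120*(-478/15) = 3824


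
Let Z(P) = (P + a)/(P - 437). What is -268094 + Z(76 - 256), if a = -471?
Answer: -165413347/617 ≈ -2.6809e+5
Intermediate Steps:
Z(P) = (-471 + P)/(-437 + P) (Z(P) = (P - 471)/(P - 437) = (-471 + P)/(-437 + P))
-268094 + Z(76 - 256) = -268094 + (-471 + (76 - 256))/(-437 + (76 - 256)) = -268094 + (-471 - 180)/(-437 - 180) = -268094 - 651/(-617) = -268094 - 1/617*(-651) = -268094 + 651/617 = -165413347/617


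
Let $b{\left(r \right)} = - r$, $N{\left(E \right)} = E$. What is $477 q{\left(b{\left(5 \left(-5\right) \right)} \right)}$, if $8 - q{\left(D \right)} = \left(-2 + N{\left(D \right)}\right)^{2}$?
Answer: $-248517$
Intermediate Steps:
$q{\left(D \right)} = 8 - \left(-2 + D\right)^{2}$
$477 q{\left(b{\left(5 \left(-5\right) \right)} \right)} = 477 \left(8 - \left(-2 - 5 \left(-5\right)\right)^{2}\right) = 477 \left(8 - \left(-2 - -25\right)^{2}\right) = 477 \left(8 - \left(-2 + 25\right)^{2}\right) = 477 \left(8 - 23^{2}\right) = 477 \left(8 - 529\right) = 477 \left(-521\right) = -248517$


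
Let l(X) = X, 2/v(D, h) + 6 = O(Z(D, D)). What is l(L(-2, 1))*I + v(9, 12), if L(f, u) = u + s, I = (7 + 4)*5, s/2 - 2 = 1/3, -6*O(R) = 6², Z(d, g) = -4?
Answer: 623/2 ≈ 311.50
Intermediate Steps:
O(R) = -6 (O(R) = -⅙*6² = -⅙*36 = -6)
v(D, h) = -⅙ (v(D, h) = 2/(-6 - 6) = 2/(-12) = 2*(-1/12) = -⅙)
s = 14/3 (s = 4 + 2/3 = 4 + 2*(⅓) = 4 + ⅔ = 14/3 ≈ 4.6667)
I = 55 (I = 11*5 = 55)
L(f, u) = 14/3 + u (L(f, u) = u + 14/3 = 14/3 + u)
l(L(-2, 1))*I + v(9, 12) = (14/3 + 1)*55 - ⅙ = (17/3)*55 - ⅙ = 935/3 - ⅙ = 623/2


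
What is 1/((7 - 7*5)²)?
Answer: 1/784 ≈ 0.0012755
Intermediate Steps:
1/((7 - 7*5)²) = 1/((7 - 35)²) = 1/((-28)²) = 1/784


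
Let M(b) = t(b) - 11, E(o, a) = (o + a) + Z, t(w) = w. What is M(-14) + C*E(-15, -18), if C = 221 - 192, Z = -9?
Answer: -1243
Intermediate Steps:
C = 29
E(o, a) = -9 + a + o (E(o, a) = (o + a) - 9 = (a + o) - 9 = -9 + a + o)
M(b) = -11 + b (M(b) = b - 11 = -11 + b)
M(-14) + C*E(-15, -18) = (-11 - 14) + 29*(-9 - 18 - 15) = -25 + 29*(-42) = -25 - 1218 = -1243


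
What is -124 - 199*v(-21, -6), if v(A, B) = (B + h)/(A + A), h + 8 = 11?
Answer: -1935/14 ≈ -138.21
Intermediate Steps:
h = 3 (h = -8 + 11 = 3)
v(A, B) = (3 + B)/(2*A) (v(A, B) = (B + 3)/(A + A) = (3 + B)/((2*A)) = (3 + B)*(1/(2*A)) = (3 + B)/(2*A))
-124 - 199*v(-21, -6) = -124 - 199*(3 - 6)/(2*(-21)) = -124 - 199*(-1)*(-3)/(2*21) = -124 - 199*1/14 = -124 - 199/14 = -1935/14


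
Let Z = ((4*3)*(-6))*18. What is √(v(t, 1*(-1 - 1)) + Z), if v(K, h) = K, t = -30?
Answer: I*√1326 ≈ 36.414*I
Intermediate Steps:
Z = -1296 (Z = (12*(-6))*18 = -72*18 = -1296)
√(v(t, 1*(-1 - 1)) + Z) = √(-30 - 1296) = √(-1326) = I*√1326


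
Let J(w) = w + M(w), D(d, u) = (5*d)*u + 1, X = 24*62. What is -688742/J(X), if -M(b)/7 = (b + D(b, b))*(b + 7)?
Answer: 688742/115870665697 ≈ 5.9441e-6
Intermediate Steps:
X = 1488
D(d, u) = 1 + 5*d*u (D(d, u) = 5*d*u + 1 = 1 + 5*d*u)
M(b) = -7*(7 + b)*(1 + b + 5*b**2) (M(b) = -7*(b + (1 + 5*b*b))*(b + 7) = -7*(b + (1 + 5*b**2))*(7 + b) = -7*(1 + b + 5*b**2)*(7 + b) = -7*(7 + b)*(1 + b + 5*b**2))
J(w) = -49 - 252*w**2 - 55*w - 35*w**3 (J(w) = w + (-49 - 252*w**2 - 56*w - 35*w**3) = -49 - 252*w**2 - 55*w - 35*w**3)
-688742/J(X) = -688742/(-49 - 252*1488**2 - 55*1488 - 35*1488**3) = -688742/(-49 - 252*2214144 - 81840 - 35*3294646272) = -688742/(-49 - 557964288 - 81840 - 115312619520) = -688742/(-115870665697) = -688742*(-1/115870665697) = 688742/115870665697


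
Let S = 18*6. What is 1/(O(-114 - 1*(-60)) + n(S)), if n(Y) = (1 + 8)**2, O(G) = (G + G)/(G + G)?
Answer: 1/82 ≈ 0.012195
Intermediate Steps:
S = 108
O(G) = 1 (O(G) = (2*G)/((2*G)) = (2*G)*(1/(2*G)) = 1)
n(Y) = 81 (n(Y) = 9**2 = 81)
1/(O(-114 - 1*(-60)) + n(S)) = 1/(1 + 81) = 1/82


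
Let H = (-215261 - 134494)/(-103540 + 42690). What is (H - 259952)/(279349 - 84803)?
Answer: -3163545889/2367624820 ≈ -1.3362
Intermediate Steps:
H = 69951/12170 (H = -349755/(-60850) = -349755*(-1/60850) = 69951/12170 ≈ 5.7478)
(H - 259952)/(279349 - 84803) = (69951/12170 - 259952)/(279349 - 84803) = -3163545889/12170/194546 = -3163545889/12170*1/194546 = -3163545889/2367624820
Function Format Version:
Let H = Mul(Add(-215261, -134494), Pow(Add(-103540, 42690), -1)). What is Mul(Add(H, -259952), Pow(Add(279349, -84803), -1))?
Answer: Rational(-3163545889, 2367624820) ≈ -1.3362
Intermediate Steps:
H = Rational(69951, 12170) (H = Mul(-349755, Pow(-60850, -1)) = Mul(-349755, Rational(-1, 60850)) = Rational(69951, 12170) ≈ 5.7478)
Mul(Add(H, -259952), Pow(Add(279349, -84803), -1)) = Mul(Add(Rational(69951, 12170), -259952), Pow(Add(279349, -84803), -1)) = Mul(Rational(-3163545889, 12170), Pow(194546, -1)) = Mul(Rational(-3163545889, 12170), Rational(1, 194546)) = Rational(-3163545889, 2367624820)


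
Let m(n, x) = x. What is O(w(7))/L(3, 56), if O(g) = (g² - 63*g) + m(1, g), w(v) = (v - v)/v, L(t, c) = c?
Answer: 0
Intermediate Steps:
w(v) = 0 (w(v) = 0/v = 0)
O(g) = g² - 62*g (O(g) = (g² - 63*g) + g = g² - 62*g)
O(w(7))/L(3, 56) = (0*(-62 + 0))/56 = (0*(-62))*(1/56) = 0*(1/56) = 0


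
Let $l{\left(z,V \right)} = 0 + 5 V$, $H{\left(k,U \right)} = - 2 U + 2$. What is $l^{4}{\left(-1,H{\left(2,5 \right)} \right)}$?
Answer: $2560000$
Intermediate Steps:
$H{\left(k,U \right)} = 2 - 2 U$
$l{\left(z,V \right)} = 5 V$
$l^{4}{\left(-1,H{\left(2,5 \right)} \right)} = \left(5 \left(2 - 10\right)\right)^{4} = \left(5 \left(-8\right)\right)^{4} = \left(-40\right)^{4} = 2560000$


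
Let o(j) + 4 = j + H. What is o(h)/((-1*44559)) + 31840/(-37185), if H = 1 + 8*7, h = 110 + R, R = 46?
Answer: -95102015/110461761 ≈ -0.86095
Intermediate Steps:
h = 156 (h = 110 + 46 = 156)
H = 57 (H = 1 + 56 = 57)
o(j) = 53 + j (o(j) = -4 + (j + 57) = -4 + (57 + j) = 53 + j)
o(h)/((-1*44559)) + 31840/(-37185) = (53 + 156)/((-1*44559)) + 31840/(-37185) = 209/(-44559) + 31840*(-1/37185) = 209*(-1/44559) - 6368/7437 = -209/44559 - 6368/7437 = -95102015/110461761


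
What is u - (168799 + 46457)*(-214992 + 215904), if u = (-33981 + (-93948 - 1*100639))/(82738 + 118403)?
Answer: -39486688300120/201141 ≈ -1.9631e+8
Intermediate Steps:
u = -228568/201141 (u = (-33981 + (-93948 - 100639))/201141 = (-33981 - 194587)*(1/201141) = -228568*1/201141 = -228568/201141 ≈ -1.1364)
u - (168799 + 46457)*(-214992 + 215904) = -228568/201141 - (168799 + 46457)*(-214992 + 215904) = -228568/201141 - 215256*912 = -228568/201141 - 1*196313472 = -228568/201141 - 196313472 = -39486688300120/201141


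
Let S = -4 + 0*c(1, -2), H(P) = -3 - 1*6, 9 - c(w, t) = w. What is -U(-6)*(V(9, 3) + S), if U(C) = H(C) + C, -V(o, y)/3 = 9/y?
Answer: -195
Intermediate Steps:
c(w, t) = 9 - w
H(P) = -9 (H(P) = -3 - 6 = -9)
V(o, y) = -27/y
S = -4 (S = -4 + 0*(9 - 1*1) = -4 + 0*(9 - 1) = -4 + 0*8 = -4 + 0 = -4)
U(C) = -9 + C
-U(-6)*(V(9, 3) + S) = -(-9 - 6)*(-27/3 - 4) = -(-15)*(-27*1/3 - 4) = -(-15)*(-9 - 4) = -(-15)*(-13) = -1*195 = -195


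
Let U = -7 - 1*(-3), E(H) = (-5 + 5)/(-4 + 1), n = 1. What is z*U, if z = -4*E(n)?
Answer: 0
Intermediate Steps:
E(H) = 0 (E(H) = 0/(-3) = 0*(-⅓) = 0)
z = 0 (z = -4*0 = 0)
U = -4 (U = -7 + 3 = -4)
z*U = 0*(-4) = 0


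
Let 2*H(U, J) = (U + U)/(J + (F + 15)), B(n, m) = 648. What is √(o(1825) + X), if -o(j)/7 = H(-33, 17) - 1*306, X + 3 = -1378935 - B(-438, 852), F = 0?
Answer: 3*I*√9795106/8 ≈ 1173.6*I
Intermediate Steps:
X = -1379586 (X = -3 + (-1378935 - 1*648) = -3 + (-1378935 - 648) = -3 - 1379583 = -1379586)
H(U, J) = U/(15 + J) (H(U, J) = ((U + U)/(J + (0 + 15)))/2 = ((2*U)/(J + 15))/2 = ((2*U)/(15 + J))/2 = (2*U/(15 + J))/2 = U/(15 + J))
o(j) = 68775/32 (o(j) = -7*(-33/(15 + 17) - 1*306) = -7*(-33/32 - 306) = -7*(-9825/32) = 68775/32)
√(o(1825) + X) = √(68775/32 - 1379586) = √(-44077977/32) = 3*I*√9795106/8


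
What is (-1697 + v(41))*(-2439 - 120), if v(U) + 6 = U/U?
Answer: 4355418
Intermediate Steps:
v(U) = -5 (v(U) = -6 + U/U = -6 + 1 = -5)
(-1697 + v(41))*(-2439 - 120) = (-1697 - 5)*(-2439 - 120) = -1702*(-2559) = 4355418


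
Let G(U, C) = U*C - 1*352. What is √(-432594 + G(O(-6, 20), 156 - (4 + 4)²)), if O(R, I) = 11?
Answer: I*√431934 ≈ 657.22*I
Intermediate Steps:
G(U, C) = -352 + C*U (G(U, C) = C*U - 352 = -352 + C*U)
√(-432594 + G(O(-6, 20), 156 - (4 + 4)²)) = √(-432594 + (-352 + (156 - (4 + 4)²)*11)) = √(-432594 + (-352 + (156 - 1*8²)*11)) = √(-432594 + (-352 + (156 - 1*64)*11)) = √(-432594 + (-352 + (156 - 64)*11)) = √(-432594 + (-352 + 92*11)) = √(-432594 + (-352 + 1012)) = √(-432594 + 660) = √(-431934) = I*√431934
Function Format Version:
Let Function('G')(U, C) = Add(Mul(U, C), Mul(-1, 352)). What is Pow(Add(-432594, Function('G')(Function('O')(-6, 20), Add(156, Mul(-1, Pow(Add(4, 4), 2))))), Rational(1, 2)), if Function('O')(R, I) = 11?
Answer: Mul(I, Pow(431934, Rational(1, 2))) ≈ Mul(657.22, I)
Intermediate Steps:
Function('G')(U, C) = Add(-352, Mul(C, U)) (Function('G')(U, C) = Add(Mul(C, U), -352) = Add(-352, Mul(C, U)))
Pow(Add(-432594, Function('G')(Function('O')(-6, 20), Add(156, Mul(-1, Pow(Add(4, 4), 2))))), Rational(1, 2)) = Pow(Add(-432594, Add(-352, Mul(Add(156, Mul(-1, Pow(Add(4, 4), 2))), 11))), Rational(1, 2)) = Pow(Add(-432594, Add(-352, Mul(Add(156, Mul(-1, Pow(8, 2))), 11))), Rational(1, 2)) = Pow(Add(-432594, Add(-352, Mul(Add(156, Mul(-1, 64)), 11))), Rational(1, 2)) = Pow(Add(-432594, Add(-352, Mul(Add(156, -64), 11))), Rational(1, 2)) = Pow(Add(-432594, Add(-352, Mul(92, 11))), Rational(1, 2)) = Pow(Add(-432594, Add(-352, 1012)), Rational(1, 2)) = Pow(Add(-432594, 660), Rational(1, 2)) = Pow(-431934, Rational(1, 2)) = Mul(I, Pow(431934, Rational(1, 2)))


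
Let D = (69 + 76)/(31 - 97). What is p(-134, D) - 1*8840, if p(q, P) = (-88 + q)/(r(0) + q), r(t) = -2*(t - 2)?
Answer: -574489/65 ≈ -8838.3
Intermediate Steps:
r(t) = 4 - 2*t (r(t) = -2*(-2 + t) = 4 - 2*t)
D = -145/66 (D = 145/(-66) = 145*(-1/66) = -145/66 ≈ -2.1970)
p(q, P) = (-88 + q)/(4 + q) (p(q, P) = (-88 + q)/((4 - 2*0) + q) = (-88 + q)/((4 + 0) + q) = (-88 + q)/(4 + q))
p(-134, D) - 1*8840 = (-88 - 134)/(4 - 134) - 1*8840 = -222/(-130) - 8840 = -1/130*(-222) - 8840 = 111/65 - 8840 = -574489/65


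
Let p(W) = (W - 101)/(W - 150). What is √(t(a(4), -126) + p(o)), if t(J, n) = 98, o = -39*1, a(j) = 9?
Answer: √7998/9 ≈ 9.9368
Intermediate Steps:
o = -39
p(W) = (-101 + W)/(-150 + W)
√(t(a(4), -126) + p(o)) = √(98 + (-101 - 39)/(-150 - 39)) = √(98 - 140/(-189)) = √(98 - 1/189*(-140)) = √(98 + 20/27) = √(2666/27) = √7998/9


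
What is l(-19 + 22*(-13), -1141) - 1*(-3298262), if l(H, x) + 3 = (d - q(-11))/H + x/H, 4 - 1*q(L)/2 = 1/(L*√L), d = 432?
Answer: 1005969712/305 - 2*I*√11/36905 ≈ 3.2983e+6 - 0.00017974*I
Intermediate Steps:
q(L) = 8 - 2/L^(3/2)
l(H, x) = -3 + x/H + (424 + 2*I*√11/121)/H (l(H, x) = -3 + ((432 - (8 - 2*I*√11/121))/H + x/H) = -3 + ((432 + (-8 + 2*I*√11/121))/H + x/H) = -3 + ((424 + 2*I*√11/121)/H + x/H) = -3 + (x/H + (424 + 2*I*√11/121)/H) = -3 + x/H + (424 + 2*I*√11/121)/H)
l(-19 + 22*(-13), -1141) - 1*(-3298262) = (424 - 1141 - 3*(-19 + 22*(-13)) + 2*I*√11/121)/(-19 + 22*(-13)) - 1*(-3298262) = (424 - 1141 - 3*(-19 - 286) + 2*I*√11/121)/(-19 - 286) + 3298262 = (424 - 1141 - 3*(-305) + 2*I*√11/121)/(-305) + 3298262 = -(424 - 1141 + 915 + 2*I*√11/121)/305 + 3298262 = -(198 + 2*I*√11/121)/305 + 3298262 = (-198/305 - 2*I*√11/36905) + 3298262 = 1005969712/305 - 2*I*√11/36905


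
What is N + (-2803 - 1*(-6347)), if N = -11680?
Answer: -8136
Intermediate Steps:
N + (-2803 - 1*(-6347)) = -11680 + (-2803 - 1*(-6347)) = -11680 + (-2803 + 6347) = -11680 + 3544 = -8136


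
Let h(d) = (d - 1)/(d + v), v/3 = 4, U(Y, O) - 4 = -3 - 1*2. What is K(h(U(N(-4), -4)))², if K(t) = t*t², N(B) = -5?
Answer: 64/1771561 ≈ 3.6126e-5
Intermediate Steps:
U(Y, O) = -1 (U(Y, O) = 4 + (-3 - 1*2) = 4 + (-3 - 2) = 4 - 5 = -1)
v = 12 (v = 3*4 = 12)
h(d) = (-1 + d)/(12 + d) (h(d) = (d - 1)/(d + 12) = (-1 + d)/(12 + d))
K(t) = t³
K(h(U(N(-4), -4)))² = (((-1 - 1)/(12 - 1))³)² = ((-2/11)³)² = (-8/1331)² = 64/1771561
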